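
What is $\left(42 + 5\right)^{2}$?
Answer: $2209$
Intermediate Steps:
$\left(42 + 5\right)^{2} = 47^{2} = 2209$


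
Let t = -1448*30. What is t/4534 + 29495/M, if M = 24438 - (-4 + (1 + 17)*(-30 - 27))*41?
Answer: -1381163795/151136356 ≈ -9.1385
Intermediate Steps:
t = -43440
M = 66668 (M = 24438 - (-4 + 18*(-57))*41 = 24438 - (-4 - 1026)*41 = 24438 - (-1030)*41 = 24438 - 1*(-42230) = 24438 + 42230 = 66668)
t/4534 + 29495/M = -43440/4534 + 29495/66668 = -43440*1/4534 + 29495*(1/66668) = -21720/2267 + 29495/66668 = -1381163795/151136356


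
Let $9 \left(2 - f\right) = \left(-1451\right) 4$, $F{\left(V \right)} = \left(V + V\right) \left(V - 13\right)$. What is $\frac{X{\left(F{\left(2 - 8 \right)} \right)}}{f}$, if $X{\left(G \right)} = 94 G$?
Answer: $\frac{96444}{2911} \approx 33.131$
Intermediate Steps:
$F{\left(V \right)} = 2 V \left(-13 + V\right)$
$f = \frac{5822}{9}$ ($f = 2 - \frac{\left(-1451\right) 4}{9} = 2 - - \frac{5804}{9} = 2 + \frac{5804}{9} = \frac{5822}{9} \approx 646.89$)
$\frac{X{\left(F{\left(2 - 8 \right)} \right)}}{f} = \frac{94 \cdot 2 \left(2 - 8\right) \left(-13 + \left(2 - 8\right)\right)}{\frac{5822}{9}} = 94 \cdot 2 \left(2 - 8\right) \left(-13 + \left(2 - 8\right)\right) \frac{9}{5822} = 94 \cdot 2 \left(-6\right) \left(-13 - 6\right) \frac{9}{5822} = 94 \cdot 2 \left(-6\right) \left(-19\right) \frac{9}{5822} = 94 \cdot 228 \cdot \frac{9}{5822} = 21432 \cdot \frac{9}{5822} = \frac{96444}{2911}$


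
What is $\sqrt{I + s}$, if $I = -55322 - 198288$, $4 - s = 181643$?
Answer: $3 i \sqrt{48361} \approx 659.73 i$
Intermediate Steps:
$s = -181639$ ($s = 4 - 181643 = -181639$)
$I = -253610$ ($I = -55322 - 198288 = -253610$)
$\sqrt{I + s} = \sqrt{-253610 - 181639} = \sqrt{-435249} = 3 i \sqrt{48361}$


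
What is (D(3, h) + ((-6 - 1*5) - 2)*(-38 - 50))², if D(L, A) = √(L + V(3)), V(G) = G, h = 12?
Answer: (1144 + √6)² ≈ 1.3143e+6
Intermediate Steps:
D(L, A) = √(3 + L) (D(L, A) = √(L + 3) = √(3 + L))
(D(3, h) + ((-6 - 1*5) - 2)*(-38 - 50))² = (√(3 + 3) + ((-6 - 1*5) - 2)*(-38 - 50))² = (√6 + ((-6 - 5) - 2)*(-88))² = (√6 + (-11 - 2)*(-88))² = (√6 - 13*(-88))² = (√6 + 1144)² = (1144 + √6)²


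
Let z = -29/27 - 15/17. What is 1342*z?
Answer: -1205116/459 ≈ -2625.5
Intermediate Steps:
z = -898/459 (z = -29*1/27 - 15*1/17 = -29/27 - 15/17 = -898/459 ≈ -1.9564)
1342*z = 1342*(-898/459) = -1205116/459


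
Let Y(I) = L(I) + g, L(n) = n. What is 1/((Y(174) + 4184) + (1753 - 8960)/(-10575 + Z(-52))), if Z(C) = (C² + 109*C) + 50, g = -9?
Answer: 13489/58670868 ≈ 0.00022991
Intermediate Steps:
Y(I) = -9 + I (Y(I) = I - 9 = -9 + I)
Z(C) = 50 + C² + 109*C
1/((Y(174) + 4184) + (1753 - 8960)/(-10575 + Z(-52))) = 1/(((-9 + 174) + 4184) + (1753 - 8960)/(-10575 + (50 + (-52)² + 109*(-52)))) = 1/((165 + 4184) - 7207/(-10575 + (50 + 2704 - 5668))) = 1/(4349 - 7207/(-10575 - 2914)) = 1/(4349 - 7207/(-13489)) = 1/(4349 - 7207*(-1/13489)) = 1/(4349 + 7207/13489) = 1/(58670868/13489) = 13489/58670868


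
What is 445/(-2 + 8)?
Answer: 445/6 ≈ 74.167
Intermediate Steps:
445/(-2 + 8) = 445/6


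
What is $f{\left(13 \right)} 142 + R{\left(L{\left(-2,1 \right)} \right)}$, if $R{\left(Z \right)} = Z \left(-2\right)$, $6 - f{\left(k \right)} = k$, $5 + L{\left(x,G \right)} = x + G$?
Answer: $-982$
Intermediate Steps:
$L{\left(x,G \right)} = -5 + G + x$ ($L{\left(x,G \right)} = -5 + \left(x + G\right) = -5 + \left(G + x\right) = -5 + G + x$)
$f{\left(k \right)} = 6 - k$
$R{\left(Z \right)} = - 2 Z$
$f{\left(13 \right)} 142 + R{\left(L{\left(-2,1 \right)} \right)} = \left(6 - 13\right) 142 - 2 \left(-5 + 1 - 2\right) = \left(6 - 13\right) 142 - -12 = \left(-7\right) 142 + 12 = -994 + 12 = -982$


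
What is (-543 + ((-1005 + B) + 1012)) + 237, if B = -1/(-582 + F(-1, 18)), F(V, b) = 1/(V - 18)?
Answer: -3306622/11059 ≈ -299.00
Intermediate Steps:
F(V, b) = 1/(-18 + V)
B = 19/11059 (B = -1/(-582 + 1/(-18 - 1)) = -1/(-582 + 1/(-19)) = -1/(-582 - 1/19) = -1/(-11059/19) = -1*(-19/11059) = 19/11059 ≈ 0.0017181)
(-543 + ((-1005 + B) + 1012)) + 237 = (-543 + ((-1005 + 19/11059) + 1012)) + 237 = (-543 + (-11114276/11059 + 1012)) + 237 = (-543 + 77432/11059) + 237 = -5927605/11059 + 237 = -3306622/11059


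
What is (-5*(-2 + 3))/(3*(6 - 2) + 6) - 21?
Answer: -383/18 ≈ -21.278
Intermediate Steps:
(-5*(-2 + 3))/(3*(6 - 2) + 6) - 21 = (-5*1)/(3*4 + 6) - 21 = -5/(12 + 6) - 21 = -5/18 - 21 = -383/18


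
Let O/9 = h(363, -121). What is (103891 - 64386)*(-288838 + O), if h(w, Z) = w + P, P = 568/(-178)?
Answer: -1004152904375/89 ≈ -1.1283e+10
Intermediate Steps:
P = -284/89 (P = 568*(-1/178) = -284/89 ≈ -3.1910)
h(w, Z) = -284/89 + w (h(w, Z) = w - 284/89 = -284/89 + w)
O = 288207/89 (O = 9*(-284/89 + 363) = 9*(32023/89) = 288207/89 ≈ 3238.3)
(103891 - 64386)*(-288838 + O) = (103891 - 64386)*(-288838 + 288207/89) = 39505*(-25418375/89) = -1004152904375/89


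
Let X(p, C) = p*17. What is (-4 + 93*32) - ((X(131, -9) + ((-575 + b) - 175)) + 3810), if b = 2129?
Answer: -4444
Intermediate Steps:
X(p, C) = 17*p
(-4 + 93*32) - ((X(131, -9) + ((-575 + b) - 175)) + 3810) = (-4 + 93*32) - ((17*131 + ((-575 + 2129) - 175)) + 3810) = (-4 + 2976) - ((2227 + (1554 - 175)) + 3810) = 2972 - ((2227 + 1379) + 3810) = 2972 - (3606 + 3810) = 2972 - 1*7416 = 2972 - 7416 = -4444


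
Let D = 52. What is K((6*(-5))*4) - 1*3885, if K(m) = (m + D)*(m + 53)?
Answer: 671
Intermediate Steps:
K(m) = (52 + m)*(53 + m) (K(m) = (m + 52)*(m + 53) = (52 + m)*(53 + m))
K((6*(-5))*4) - 1*3885 = (2756 + ((6*(-5))*4)**2 + 105*((6*(-5))*4)) - 1*3885 = (2756 + (-30*4)**2 + 105*(-30*4)) - 3885 = (2756 + (-120)**2 + 105*(-120)) - 3885 = (2756 + 14400 - 12600) - 3885 = 4556 - 3885 = 671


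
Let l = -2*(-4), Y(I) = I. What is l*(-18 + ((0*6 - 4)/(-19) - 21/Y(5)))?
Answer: -16712/95 ≈ -175.92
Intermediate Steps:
l = 8
l*(-18 + ((0*6 - 4)/(-19) - 21/Y(5))) = 8*(-18 + ((0*6 - 4)/(-19) - 21/5)) = 8*(-18 + ((0 - 4)*(-1/19) - 21*⅕)) = 8*(-18 + (-4*(-1/19) - 21/5)) = 8*(-18 + (4/19 - 21/5)) = 8*(-18 - 379/95) = 8*(-2089/95) = -16712/95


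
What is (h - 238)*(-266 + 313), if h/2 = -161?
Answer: -26320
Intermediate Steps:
h = -322 (h = 2*(-161) = -322)
(h - 238)*(-266 + 313) = (-322 - 238)*(-266 + 313) = -560*47 = -26320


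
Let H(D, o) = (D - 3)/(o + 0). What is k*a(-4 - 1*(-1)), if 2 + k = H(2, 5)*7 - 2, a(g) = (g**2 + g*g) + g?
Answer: -81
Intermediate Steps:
H(D, o) = (-3 + D)/o
a(g) = g + 2*g**2 (a(g) = (g**2 + g**2) + g = 2*g**2 + g = g + 2*g**2)
k = -27/5 (k = -2 + (((-3 + 2)/5)*7 - 2) = -2 + (((1/5)*(-1))*7 - 2) = -2 + (-1/5*7 - 2) = -2 + (-7/5 - 2) = -2 - 17/5 = -27/5 ≈ -5.4000)
k*a(-4 - 1*(-1)) = -27*(-4 - 1*(-1))*(1 + 2*(-4 - 1*(-1)))/5 = -27*(-4 + 1)*(1 + 2*(-4 + 1))/5 = -(-81)*(1 + 2*(-3))/5 = -(-81)*(1 - 6)/5 = -(-81)*(-5)/5 = -27/5*15 = -81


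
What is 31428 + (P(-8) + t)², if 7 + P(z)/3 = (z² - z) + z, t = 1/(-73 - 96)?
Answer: 1732709512/28561 ≈ 60667.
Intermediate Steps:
t = -1/169 (t = 1/(-169) = -1/169 ≈ -0.0059172)
P(z) = -21 + 3*z² (P(z) = -21 + 3*((z² - z) + z) = -21 + 3*z²)
31428 + (P(-8) + t)² = 31428 + ((-21 + 3*(-8)²) - 1/169)² = 31428 + ((-21 + 3*64) - 1/169)² = 31428 + ((-21 + 192) - 1/169)² = 31428 + (171 - 1/169)² = 31428 + (28898/169)² = 31428 + 835094404/28561 = 1732709512/28561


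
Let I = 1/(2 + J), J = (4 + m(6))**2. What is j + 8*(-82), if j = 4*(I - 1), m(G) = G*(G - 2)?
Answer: -259378/393 ≈ -660.00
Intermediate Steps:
m(G) = G*(-2 + G)
J = 784 (J = (4 + 6*(-2 + 6))**2 = (4 + 6*4)**2 = (4 + 24)**2 = 28**2 = 784)
I = 1/786 (I = 1/(2 + 784) = 1/786 ≈ 0.0012723)
j = -1570/393 (j = 4*(1/786 - 1) = 4*(-785/786) = -1570/393 ≈ -3.9949)
j + 8*(-82) = -1570/393 + 8*(-82) = -1570/393 - 656 = -259378/393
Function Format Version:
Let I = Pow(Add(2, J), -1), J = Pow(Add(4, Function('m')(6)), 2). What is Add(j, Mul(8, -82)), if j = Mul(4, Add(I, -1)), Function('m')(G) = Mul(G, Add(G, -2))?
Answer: Rational(-259378, 393) ≈ -660.00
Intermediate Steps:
Function('m')(G) = Mul(G, Add(-2, G))
J = 784 (J = Pow(Add(4, Mul(6, Add(-2, 6))), 2) = Pow(Add(4, Mul(6, 4)), 2) = Pow(Add(4, 24), 2) = Pow(28, 2) = 784)
I = Rational(1, 786) (I = Pow(Add(2, 784), -1) = Pow(786, -1) = Rational(1, 786) ≈ 0.0012723)
j = Rational(-1570, 393) (j = Mul(4, Add(Rational(1, 786), -1)) = Mul(4, Rational(-785, 786)) = Rational(-1570, 393) ≈ -3.9949)
Add(j, Mul(8, -82)) = Add(Rational(-1570, 393), Mul(8, -82)) = Add(Rational(-1570, 393), -656) = Rational(-259378, 393)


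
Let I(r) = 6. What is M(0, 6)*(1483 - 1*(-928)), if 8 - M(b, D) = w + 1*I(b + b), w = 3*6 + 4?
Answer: -48220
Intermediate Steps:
w = 22 (w = 18 + 4 = 22)
M(b, D) = -20 (M(b, D) = 8 - (22 + 1*6) = 8 - (22 + 6) = 8 - 1*28 = 8 - 28 = -20)
M(0, 6)*(1483 - 1*(-928)) = -20*(1483 - 1*(-928)) = -20*(1483 + 928) = -20*2411 = -48220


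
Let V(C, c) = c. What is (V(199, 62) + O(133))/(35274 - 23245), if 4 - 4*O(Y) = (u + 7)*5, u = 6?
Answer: 187/48116 ≈ 0.0038864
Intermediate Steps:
O(Y) = -61/4 (O(Y) = 1 - (6 + 7)*5/4 = 1 - 13*5/4 = 1 - 1/4*65 = 1 - 65/4 = -61/4)
(V(199, 62) + O(133))/(35274 - 23245) = (62 - 61/4)/(35274 - 23245) = (187/4)/12029 = (187/4)*(1/12029) = 187/48116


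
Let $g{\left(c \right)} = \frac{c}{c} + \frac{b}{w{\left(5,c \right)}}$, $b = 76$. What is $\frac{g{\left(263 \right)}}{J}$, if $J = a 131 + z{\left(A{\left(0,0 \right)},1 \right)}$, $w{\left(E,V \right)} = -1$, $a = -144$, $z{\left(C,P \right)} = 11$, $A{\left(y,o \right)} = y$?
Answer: $\frac{75}{18853} \approx 0.0039781$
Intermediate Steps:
$J = -18853$ ($J = \left(-144\right) 131 + 11 = -18864 + 11 = -18853$)
$g{\left(c \right)} = -75$ ($g{\left(c \right)} = \frac{c}{c} + \frac{76}{-1} = 1 + 76 \left(-1\right) = 1 - 76 = -75$)
$\frac{g{\left(263 \right)}}{J} = - \frac{75}{-18853} = \left(-75\right) \left(- \frac{1}{18853}\right) = \frac{75}{18853}$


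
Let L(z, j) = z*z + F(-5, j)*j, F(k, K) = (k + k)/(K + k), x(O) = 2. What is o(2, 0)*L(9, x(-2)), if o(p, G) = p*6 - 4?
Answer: 2104/3 ≈ 701.33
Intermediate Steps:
F(k, K) = 2*k/(K + k) (F(k, K) = (2*k)/(K + k) = 2*k/(K + k))
o(p, G) = -4 + 6*p (o(p, G) = 6*p - 4 = -4 + 6*p)
L(z, j) = z**2 - 10*j/(-5 + j) (L(z, j) = z*z + (2*(-5)/(j - 5))*j = z**2 + (2*(-5)/(-5 + j))*j = z**2 + (-10/(-5 + j))*j = z**2 - 10*j/(-5 + j))
o(2, 0)*L(9, x(-2)) = (-4 + 6*2)*((-10*2 + 9**2*(-5 + 2))/(-5 + 2)) = (-4 + 12)*((-20 + 81*(-3))/(-3)) = 8*(-(-20 - 243)/3) = 8*(-1/3*(-263)) = 8*(263/3) = 2104/3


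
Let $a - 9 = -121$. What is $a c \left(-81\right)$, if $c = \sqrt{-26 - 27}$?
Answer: $9072 i \sqrt{53} \approx 66045.0 i$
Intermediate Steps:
$a = -112$ ($a = 9 - 121 = -112$)
$c = i \sqrt{53}$ ($c = \sqrt{-53} = i \sqrt{53} \approx 7.2801 i$)
$a c \left(-81\right) = - 112 i \sqrt{53} \left(-81\right) = 9072 i \sqrt{53}$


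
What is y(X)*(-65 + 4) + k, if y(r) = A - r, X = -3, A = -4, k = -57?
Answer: 4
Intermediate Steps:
y(r) = -4 - r
y(X)*(-65 + 4) + k = (-4 - 1*(-3))*(-65 + 4) - 57 = (-4 + 3)*(-61) - 57 = -1*(-61) - 57 = 61 - 57 = 4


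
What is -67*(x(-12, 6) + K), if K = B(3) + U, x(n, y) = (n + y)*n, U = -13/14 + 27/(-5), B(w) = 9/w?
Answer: -322069/70 ≈ -4601.0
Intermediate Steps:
U = -443/70 (U = -13*1/14 + 27*(-⅕) = -13/14 - 27/5 = -443/70 ≈ -6.3286)
x(n, y) = n*(n + y)
K = -233/70 (K = 9/3 - 443/70 = 9*(⅓) - 443/70 = 3 - 443/70 = -233/70 ≈ -3.3286)
-67*(x(-12, 6) + K) = -67*(-12*(-12 + 6) - 233/70) = -67*(-12*(-6) - 233/70) = -67*(72 - 233/70) = -67*4807/70 = -322069/70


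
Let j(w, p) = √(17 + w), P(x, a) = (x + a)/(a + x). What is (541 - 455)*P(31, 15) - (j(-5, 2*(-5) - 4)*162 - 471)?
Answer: 557 - 324*√3 ≈ -4.1845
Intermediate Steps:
P(x, a) = 1 (P(x, a) = (a + x)/(a + x) = 1)
(541 - 455)*P(31, 15) - (j(-5, 2*(-5) - 4)*162 - 471) = (541 - 455)*1 - (√(17 - 5)*162 - 471) = 86*1 - (√12*162 - 471) = 86 - ((2*√3)*162 - 471) = 86 - (324*√3 - 471) = 86 - (-471 + 324*√3) = 86 + (471 - 324*√3) = 557 - 324*√3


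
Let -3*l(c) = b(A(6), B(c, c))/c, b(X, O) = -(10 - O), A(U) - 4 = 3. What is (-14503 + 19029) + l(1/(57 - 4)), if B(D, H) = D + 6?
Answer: 13789/3 ≈ 4596.3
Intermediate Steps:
B(D, H) = 6 + D
A(U) = 7 (A(U) = 4 + 3 = 7)
b(X, O) = -10 + O
l(c) = -(-4 + c)/(3*c) (l(c) = -(-10 + (6 + c))/(3*c) = -(-4 + c)/(3*c))
(-14503 + 19029) + l(1/(57 - 4)) = (-14503 + 19029) + (4 - 1/(57 - 4))/(3*(1/(57 - 4))) = 4526 + (4 - 1/53)/(3*(1/53)) = 4526 + (4 - 1*1/53)/(3*(1/53)) = 4526 + (1/3)*53*(4 - 1/53) = 4526 + (1/3)*53*(211/53) = 4526 + 211/3 = 13789/3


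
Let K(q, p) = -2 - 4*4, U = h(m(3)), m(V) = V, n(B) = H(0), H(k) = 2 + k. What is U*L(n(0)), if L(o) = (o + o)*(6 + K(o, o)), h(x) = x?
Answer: -144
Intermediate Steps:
n(B) = 2 (n(B) = 2 + 0 = 2)
U = 3
K(q, p) = -18 (K(q, p) = -2 - 16 = -18)
L(o) = -24*o (L(o) = (o + o)*(6 - 18) = (2*o)*(-12) = -24*o)
U*L(n(0)) = 3*(-24*2) = 3*(-48) = -144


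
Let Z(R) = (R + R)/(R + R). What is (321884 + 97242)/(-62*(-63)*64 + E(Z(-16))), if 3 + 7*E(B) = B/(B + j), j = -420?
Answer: 614648279/366600907 ≈ 1.6766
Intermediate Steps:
Z(R) = 1 (Z(R) = (2*R)/((2*R)) = (2*R)*(1/(2*R)) = 1)
E(B) = -3/7 + B/(7*(-420 + B)) (E(B) = -3/7 + (B/(B - 420))/7 = -3/7 + (B/(-420 + B))/7 = -3/7 + B/(7*(-420 + B)))
(321884 + 97242)/(-62*(-63)*64 + E(Z(-16))) = (321884 + 97242)/(-62*(-63)*64 + 2*(630 - 1*1)/(7*(-420 + 1))) = 419126/(3906*64 + (2/7)*(630 - 1)/(-419)) = 419126/(249984 + (2/7)*(-1/419)*629) = 419126/(249984 - 1258/2933) = 419126/(733201814/2933) = 419126*(2933/733201814) = 614648279/366600907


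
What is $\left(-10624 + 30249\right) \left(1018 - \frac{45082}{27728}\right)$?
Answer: $\frac{276536090875}{13864} \approx 1.9946 \cdot 10^{7}$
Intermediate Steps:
$\left(-10624 + 30249\right) \left(1018 - \frac{45082}{27728}\right) = 19625 \left(1018 - \frac{22541}{13864}\right) = 19625 \cdot \frac{14091011}{13864} = \frac{276536090875}{13864}$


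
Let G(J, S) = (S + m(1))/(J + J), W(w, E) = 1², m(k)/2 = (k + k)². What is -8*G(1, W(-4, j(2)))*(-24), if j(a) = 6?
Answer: 864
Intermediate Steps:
m(k) = 8*k² (m(k) = 2*(k + k)² = 2*(2*k)² = 2*(4*k²) = 8*k²)
W(w, E) = 1
G(J, S) = (8 + S)/(2*J) (G(J, S) = (S + 8*1²)/(J + J) = (S + 8*1)/((2*J)) = (S + 8)*(1/(2*J)) = (8 + S)*(1/(2*J)) = (8 + S)/(2*J))
-8*G(1, W(-4, j(2)))*(-24) = -4*(8 + 1)/1*(-24) = -4*9*(-24) = -8*9/2*(-24) = -36*(-24) = 864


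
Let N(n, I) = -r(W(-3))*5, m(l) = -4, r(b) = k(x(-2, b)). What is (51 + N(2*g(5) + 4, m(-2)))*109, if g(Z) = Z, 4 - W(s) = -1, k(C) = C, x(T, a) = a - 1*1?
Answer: 3379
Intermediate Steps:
x(T, a) = -1 + a (x(T, a) = a - 1 = -1 + a)
W(s) = 5 (W(s) = 4 - 1*(-1) = 4 + 1 = 5)
r(b) = -1 + b
N(n, I) = -20 (N(n, I) = -(-1 + 5)*5 = -1*4*5 = -4*5 = -20)
(51 + N(2*g(5) + 4, m(-2)))*109 = (51 - 20)*109 = 31*109 = 3379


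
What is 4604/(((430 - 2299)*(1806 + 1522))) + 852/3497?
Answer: 101603213/418297152 ≈ 0.24290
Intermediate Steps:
4604/(((430 - 2299)*(1806 + 1522))) + 852/3497 = 4604/((-1869*3328)) + 852*(1/3497) = 4604/(-6220032) + 852/3497 = 4604*(-1/6220032) + 852/3497 = -1151/1555008 + 852/3497 = 101603213/418297152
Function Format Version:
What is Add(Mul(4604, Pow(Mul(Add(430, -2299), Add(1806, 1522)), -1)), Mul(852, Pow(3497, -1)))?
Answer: Rational(101603213, 418297152) ≈ 0.24290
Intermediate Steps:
Add(Mul(4604, Pow(Mul(Add(430, -2299), Add(1806, 1522)), -1)), Mul(852, Pow(3497, -1))) = Add(Mul(4604, Pow(Mul(-1869, 3328), -1)), Mul(852, Rational(1, 3497))) = Add(Mul(4604, Pow(-6220032, -1)), Rational(852, 3497)) = Add(Mul(4604, Rational(-1, 6220032)), Rational(852, 3497)) = Add(Rational(-1151, 1555008), Rational(852, 3497)) = Rational(101603213, 418297152)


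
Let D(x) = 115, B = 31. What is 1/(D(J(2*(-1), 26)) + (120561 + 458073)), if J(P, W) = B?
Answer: 1/578749 ≈ 1.7279e-6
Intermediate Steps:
J(P, W) = 31
1/(D(J(2*(-1), 26)) + (120561 + 458073)) = 1/(115 + (120561 + 458073)) = 1/(115 + 578634) = 1/578749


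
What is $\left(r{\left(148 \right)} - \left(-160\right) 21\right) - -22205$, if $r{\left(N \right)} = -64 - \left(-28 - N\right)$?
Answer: $25677$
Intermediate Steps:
$r{\left(N \right)} = -36 + N$ ($r{\left(N \right)} = -64 + \left(28 + N\right) = -36 + N$)
$\left(r{\left(148 \right)} - \left(-160\right) 21\right) - -22205 = \left(\left(-36 + 148\right) - \left(-160\right) 21\right) - -22205 = \left(112 - -3360\right) + 22205 = \left(112 + 3360\right) + 22205 = 3472 + 22205 = 25677$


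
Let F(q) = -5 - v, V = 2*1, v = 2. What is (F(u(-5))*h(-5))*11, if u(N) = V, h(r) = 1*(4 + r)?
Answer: 77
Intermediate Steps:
V = 2
h(r) = 4 + r
u(N) = 2
F(q) = -7 (F(q) = -5 - 1*2 = -5 - 2 = -7)
(F(u(-5))*h(-5))*11 = -7*(4 - 5)*11 = -7*(-1)*11 = 7*11 = 77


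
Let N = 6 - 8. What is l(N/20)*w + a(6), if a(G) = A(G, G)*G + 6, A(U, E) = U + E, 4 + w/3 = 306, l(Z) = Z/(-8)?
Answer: 3573/40 ≈ 89.325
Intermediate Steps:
N = -2
l(Z) = -Z/8 (l(Z) = Z*(-⅛) = -Z/8)
w = 906 (w = -12 + 3*306 = -12 + 918 = 906)
A(U, E) = E + U
a(G) = 6 + 2*G² (a(G) = (G + G)*G + 6 = (2*G)*G + 6 = 2*G² + 6 = 6 + 2*G²)
l(N/20)*w + a(6) = -(-1)/(4*20)*906 + (6 + 2*6²) = -(-1)/(4*20)*906 + (6 + 2*36) = -⅛*(-⅒)*906 + (6 + 72) = (1/80)*906 + 78 = 453/40 + 78 = 3573/40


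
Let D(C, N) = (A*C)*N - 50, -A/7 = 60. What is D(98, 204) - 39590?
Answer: -8436280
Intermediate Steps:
A = -420 (A = -7*60 = -420)
D(C, N) = -50 - 420*C*N (D(C, N) = (-420*C)*N - 50 = -420*C*N - 50 = -50 - 420*C*N)
D(98, 204) - 39590 = (-50 - 420*98*204) - 39590 = (-50 - 8396640) - 39590 = -8396690 - 39590 = -8436280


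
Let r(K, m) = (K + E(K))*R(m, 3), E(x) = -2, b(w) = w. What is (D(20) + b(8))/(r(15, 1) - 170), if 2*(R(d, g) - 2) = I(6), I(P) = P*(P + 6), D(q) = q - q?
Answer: 2/81 ≈ 0.024691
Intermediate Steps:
D(q) = 0
I(P) = P*(6 + P)
R(d, g) = 38 (R(d, g) = 2 + (6*(6 + 6))/2 = 2 + (6*12)/2 = 2 + (½)*72 = 2 + 36 = 38)
r(K, m) = -76 + 38*K (r(K, m) = (K - 2)*38 = (-2 + K)*38 = -76 + 38*K)
(D(20) + b(8))/(r(15, 1) - 170) = (0 + 8)/((-76 + 38*15) - 170) = 8/((-76 + 570) - 170) = 8/(494 - 170) = 8/324 = 8*(1/324) = 2/81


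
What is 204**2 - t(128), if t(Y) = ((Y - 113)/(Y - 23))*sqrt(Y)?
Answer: 41616 - 8*sqrt(2)/7 ≈ 41614.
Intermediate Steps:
t(Y) = sqrt(Y)*(-113 + Y)/(-23 + Y) (t(Y) = ((-113 + Y)/(-23 + Y))*sqrt(Y) = sqrt(Y)*(-113 + Y)/(-23 + Y))
204**2 - t(128) = 204**2 - sqrt(128)*(-113 + 128)/(-23 + 128) = 41616 - 8*sqrt(2)*15/105 = 41616 - 8*sqrt(2)/7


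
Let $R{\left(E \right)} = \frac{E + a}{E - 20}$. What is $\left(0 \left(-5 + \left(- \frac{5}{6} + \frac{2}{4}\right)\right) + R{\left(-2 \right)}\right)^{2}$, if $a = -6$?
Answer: $\frac{16}{121} \approx 0.13223$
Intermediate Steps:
$R{\left(E \right)} = \frac{-6 + E}{-20 + E}$ ($R{\left(E \right)} = \frac{E - 6}{E - 20} = \frac{-6 + E}{-20 + E}$)
$\left(0 \left(-5 + \left(- \frac{5}{6} + \frac{2}{4}\right)\right) + R{\left(-2 \right)}\right)^{2} = \left(0 \left(-5 + \left(- \frac{5}{6} + \frac{2}{4}\right)\right) + \frac{-6 - 2}{-20 - 2}\right)^{2} = \left(0 \left(-5 + \left(\left(-5\right) \frac{1}{6} + 2 \cdot \frac{1}{4}\right)\right) + \frac{1}{-22} \left(-8\right)\right)^{2} = \left(0 \left(-5 + \left(- \frac{5}{6} + \frac{1}{2}\right)\right) - - \frac{4}{11}\right)^{2} = \left(0 \left(-5 - \frac{1}{3}\right) + \frac{4}{11}\right)^{2} = \left(0 \left(- \frac{16}{3}\right) + \frac{4}{11}\right)^{2} = \left(0 + \frac{4}{11}\right)^{2} = \left(\frac{4}{11}\right)^{2} = \frac{16}{121}$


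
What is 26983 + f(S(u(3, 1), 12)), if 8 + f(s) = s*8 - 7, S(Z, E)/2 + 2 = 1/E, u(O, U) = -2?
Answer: 80812/3 ≈ 26937.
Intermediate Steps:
S(Z, E) = -4 + 2/E
f(s) = -15 + 8*s (f(s) = -8 + (s*8 - 7) = -8 + (8*s - 7) = -8 + (-7 + 8*s) = -15 + 8*s)
26983 + f(S(u(3, 1), 12)) = 26983 + (-15 + 8*(-4 + 2/12)) = 26983 + (-15 + 8*(-4 + 2*(1/12))) = 26983 + (-15 + 8*(-4 + 1/6)) = 26983 + (-15 + 8*(-23/6)) = 26983 + (-15 - 92/3) = 26983 - 137/3 = 80812/3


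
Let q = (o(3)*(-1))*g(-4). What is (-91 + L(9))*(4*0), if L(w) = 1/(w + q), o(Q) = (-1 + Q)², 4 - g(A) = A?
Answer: 0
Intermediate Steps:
g(A) = 4 - A
q = -32 (q = ((-1 + 3)²*(-1))*(4 - 1*(-4)) = (2²*(-1))*(4 + 4) = (4*(-1))*8 = -4*8 = -32)
L(w) = 1/(-32 + w) (L(w) = 1/(w - 32) = 1/(-32 + w))
(-91 + L(9))*(4*0) = (-91 + 1/(-32 + 9))*(4*0) = (-91 + 1/(-23))*0 = (-91 - 1/23)*0 = -2094/23*0 = 0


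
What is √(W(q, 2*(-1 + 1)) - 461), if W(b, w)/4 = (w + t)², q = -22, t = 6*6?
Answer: √4723 ≈ 68.724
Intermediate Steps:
t = 36
W(b, w) = 4*(36 + w)² (W(b, w) = 4*(w + 36)² = 4*(36 + w)²)
√(W(q, 2*(-1 + 1)) - 461) = √(4*(36 + 2*(-1 + 1))² - 461) = √(4*(36 + 2*0)² - 461) = √(4*(36 + 0)² - 461) = √(4*36² - 461) = √(4*1296 - 461) = √(5184 - 461) = √4723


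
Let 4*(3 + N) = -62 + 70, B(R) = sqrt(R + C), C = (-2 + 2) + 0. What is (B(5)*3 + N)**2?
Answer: 46 - 6*sqrt(5) ≈ 32.584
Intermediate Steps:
C = 0 (C = 0 + 0 = 0)
B(R) = sqrt(R) (B(R) = sqrt(R + 0) = sqrt(R))
N = -1 (N = -3 + (-62 + 70)/4 = -3 + (1/4)*8 = -3 + 2 = -1)
(B(5)*3 + N)**2 = (sqrt(5)*3 - 1)**2 = (3*sqrt(5) - 1)**2 = (-1 + 3*sqrt(5))**2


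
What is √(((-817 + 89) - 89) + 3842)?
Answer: 55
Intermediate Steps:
√(((-817 + 89) - 89) + 3842) = √((-728 - 89) + 3842) = √(-817 + 3842) = √3025 = 55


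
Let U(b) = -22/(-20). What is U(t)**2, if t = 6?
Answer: 121/100 ≈ 1.2100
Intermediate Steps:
U(b) = 11/10 (U(b) = -22*(-1/20) = 11/10)
U(t)**2 = (11/10)**2 = 121/100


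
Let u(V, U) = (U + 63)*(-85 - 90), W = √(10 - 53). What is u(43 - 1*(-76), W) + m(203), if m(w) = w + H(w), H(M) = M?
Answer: -10619 - 175*I*√43 ≈ -10619.0 - 1147.6*I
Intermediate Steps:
W = I*√43 (W = √(-43) = I*√43 ≈ 6.5574*I)
m(w) = 2*w (m(w) = w + w = 2*w)
u(V, U) = -11025 - 175*U (u(V, U) = (63 + U)*(-175) = -11025 - 175*U)
u(43 - 1*(-76), W) + m(203) = (-11025 - 175*I*√43) + 2*203 = (-11025 - 175*I*√43) + 406 = -10619 - 175*I*√43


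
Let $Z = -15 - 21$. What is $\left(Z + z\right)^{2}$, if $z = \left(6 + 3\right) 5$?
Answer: $81$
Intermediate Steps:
$Z = -36$
$z = 45$ ($z = 9 \cdot 5 = 45$)
$\left(Z + z\right)^{2} = \left(-36 + 45\right)^{2} = 9^{2} = 81$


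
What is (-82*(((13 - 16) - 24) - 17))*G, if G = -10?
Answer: -36080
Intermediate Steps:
(-82*(((13 - 16) - 24) - 17))*G = -82*(((13 - 16) - 24) - 17)*(-10) = -82*((-3 - 24) - 17)*(-10) = -82*(-27 - 17)*(-10) = -82*(-44)*(-10) = 3608*(-10) = -36080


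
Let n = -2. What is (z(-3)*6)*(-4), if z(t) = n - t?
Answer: -24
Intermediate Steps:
z(t) = -2 - t
(z(-3)*6)*(-4) = ((-2 - 1*(-3))*6)*(-4) = ((-2 + 3)*6)*(-4) = (1*6)*(-4) = 6*(-4) = -24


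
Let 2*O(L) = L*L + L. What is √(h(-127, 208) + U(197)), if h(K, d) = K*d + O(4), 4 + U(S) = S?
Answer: I*√26213 ≈ 161.9*I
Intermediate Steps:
O(L) = L/2 + L²/2 (O(L) = (L*L + L)/2 = (L² + L)/2 = (L + L²)/2 = L/2 + L²/2)
U(S) = -4 + S
h(K, d) = 10 + K*d (h(K, d) = K*d + (½)*4*(1 + 4) = K*d + (½)*4*5 = K*d + 10 = 10 + K*d)
√(h(-127, 208) + U(197)) = √((10 - 127*208) + (-4 + 197)) = √((10 - 26416) + 193) = √(-26406 + 193) = √(-26213) = I*√26213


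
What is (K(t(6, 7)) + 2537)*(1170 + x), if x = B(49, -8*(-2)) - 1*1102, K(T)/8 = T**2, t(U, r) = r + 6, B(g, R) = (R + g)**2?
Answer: 16695477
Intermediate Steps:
t(U, r) = 6 + r
K(T) = 8*T**2
x = 3123 (x = (-8*(-2) + 49)**2 - 1*1102 = (16 + 49)**2 - 1102 = 65**2 - 1102 = 4225 - 1102 = 3123)
(K(t(6, 7)) + 2537)*(1170 + x) = (8*(6 + 7)**2 + 2537)*(1170 + 3123) = (8*13**2 + 2537)*4293 = (8*169 + 2537)*4293 = (1352 + 2537)*4293 = 3889*4293 = 16695477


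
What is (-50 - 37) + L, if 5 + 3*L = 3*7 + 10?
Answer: -235/3 ≈ -78.333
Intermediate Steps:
L = 26/3 (L = -5/3 + (3*7 + 10)/3 = -5/3 + (21 + 10)/3 = -5/3 + (⅓)*31 = -5/3 + 31/3 = 26/3 ≈ 8.6667)
(-50 - 37) + L = (-50 - 37) + 26/3 = -87 + 26/3 = -235/3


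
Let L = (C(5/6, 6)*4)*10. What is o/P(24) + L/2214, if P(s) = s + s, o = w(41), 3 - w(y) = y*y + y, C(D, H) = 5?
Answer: -632711/17712 ≈ -35.722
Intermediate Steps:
w(y) = 3 - y - y**2 (w(y) = 3 - (y*y + y) = 3 - (y**2 + y) = 3 - (y + y**2) = 3 + (-y - y**2) = 3 - y - y**2)
L = 200 (L = (5*4)*10 = 20*10 = 200)
o = -1719 (o = 3 - 1*41 - 1*41**2 = 3 - 41 - 1*1681 = 3 - 41 - 1681 = -1719)
P(s) = 2*s
o/P(24) + L/2214 = -1719/(2*24) + 200/2214 = -1719/48 + 200*(1/2214) = -1719*1/48 + 100/1107 = -573/16 + 100/1107 = -632711/17712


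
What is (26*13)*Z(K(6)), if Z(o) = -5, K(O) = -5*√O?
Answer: -1690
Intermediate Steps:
(26*13)*Z(K(6)) = (26*13)*(-5) = 338*(-5) = -1690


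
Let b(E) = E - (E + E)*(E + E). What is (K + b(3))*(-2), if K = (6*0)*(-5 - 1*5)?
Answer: 66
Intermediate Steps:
K = 0 (K = 0*(-5 - 5) = 0*(-10) = 0)
b(E) = E - 4*E² (b(E) = E - 2*E*2*E = E - 4*E²)
(K + b(3))*(-2) = (0 + 3*(1 - 4*3))*(-2) = (0 + 3*(1 - 12))*(-2) = (0 + 3*(-11))*(-2) = (0 - 33)*(-2) = -33*(-2) = 66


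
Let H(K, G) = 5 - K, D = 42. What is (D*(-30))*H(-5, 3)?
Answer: -12600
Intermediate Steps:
(D*(-30))*H(-5, 3) = (42*(-30))*(5 - 1*(-5)) = -1260*(5 + 5) = -1260*10 = -12600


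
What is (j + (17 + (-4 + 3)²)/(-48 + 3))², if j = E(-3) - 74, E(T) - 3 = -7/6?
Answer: 4739329/900 ≈ 5265.9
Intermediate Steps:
E(T) = 11/6 (E(T) = 3 - 7/6 = 11/6)
j = -433/6 (j = 11/6 - 74 = -433/6 ≈ -72.167)
(j + (17 + (-4 + 3)²)/(-48 + 3))² = (-433/6 + (17 + (-4 + 3)²)/(-48 + 3))² = (-433/6 + (17 + (-1)²)/(-45))² = (-433/6 + (17 + 1)*(-1/45))² = (-433/6 + 18*(-1/45))² = (-433/6 - ⅖)² = (-2177/30)² = 4739329/900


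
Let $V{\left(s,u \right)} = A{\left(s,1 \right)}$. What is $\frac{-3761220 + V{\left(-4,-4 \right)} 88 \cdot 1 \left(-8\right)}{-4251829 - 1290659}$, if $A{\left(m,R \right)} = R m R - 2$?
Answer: $\frac{104361}{153958} \approx 0.67785$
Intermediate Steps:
$A{\left(m,R \right)} = -2 + m R^{2}$ ($A{\left(m,R \right)} = m R^{2} - 2 = -2 + m R^{2}$)
$V{\left(s,u \right)} = -2 + s$ ($V{\left(s,u \right)} = -2 + s 1^{2} = -2 + s 1 = -2 + s$)
$\frac{-3761220 + V{\left(-4,-4 \right)} 88 \cdot 1 \left(-8\right)}{-4251829 - 1290659} = \frac{-3761220 + \left(-2 - 4\right) 88 \cdot 1 \left(-8\right)}{-4251829 - 1290659} = \frac{-3761220 + \left(-6\right) 88 \left(-8\right)}{-5542488} = \left(-3761220 - -4224\right) \left(- \frac{1}{5542488}\right) = \left(-3761220 + 4224\right) \left(- \frac{1}{5542488}\right) = \left(-3756996\right) \left(- \frac{1}{5542488}\right) = \frac{104361}{153958}$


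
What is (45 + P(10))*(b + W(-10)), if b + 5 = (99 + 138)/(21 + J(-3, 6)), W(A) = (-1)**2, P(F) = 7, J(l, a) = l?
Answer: 1430/3 ≈ 476.67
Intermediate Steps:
W(A) = 1
b = 49/6 (b = -5 + (99 + 138)/(21 - 3) = -5 + 237/18 = -5 + 237*(1/18) = -5 + 79/6 = 49/6 ≈ 8.1667)
(45 + P(10))*(b + W(-10)) = (45 + 7)*(49/6 + 1) = 52*(55/6) = 1430/3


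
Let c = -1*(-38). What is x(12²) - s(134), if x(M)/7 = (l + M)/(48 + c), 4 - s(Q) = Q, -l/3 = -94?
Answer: 7081/43 ≈ 164.67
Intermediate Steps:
l = 282 (l = -3*(-94) = 282)
s(Q) = 4 - Q
c = 38
x(M) = 987/43 + 7*M/86 (x(M) = 7*((282 + M)/(48 + 38)) = 7*((282 + M)/86) = 7*((282 + M)*(1/86)) = 7*(141/43 + M/86) = 987/43 + 7*M/86)
x(12²) - s(134) = (987/43 + (7/86)*12²) - (4 - 1*134) = (987/43 + (7/86)*144) - (4 - 134) = (987/43 + 504/43) - 1*(-130) = 1491/43 + 130 = 7081/43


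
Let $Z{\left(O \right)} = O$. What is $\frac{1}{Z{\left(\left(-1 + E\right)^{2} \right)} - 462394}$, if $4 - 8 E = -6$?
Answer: $- \frac{16}{7398303} \approx -2.1627 \cdot 10^{-6}$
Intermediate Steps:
$E = \frac{5}{4}$ ($E = \frac{1}{2} - - \frac{3}{4} = \frac{1}{2} + \frac{3}{4} = \frac{5}{4} \approx 1.25$)
$\frac{1}{Z{\left(\left(-1 + E\right)^{2} \right)} - 462394} = \frac{1}{\left(-1 + \frac{5}{4}\right)^{2} - 462394} = \frac{1}{\left(\frac{1}{4}\right)^{2} - 462394} = \frac{1}{\frac{1}{16} - 462394} = \frac{1}{- \frac{7398303}{16}} = - \frac{16}{7398303}$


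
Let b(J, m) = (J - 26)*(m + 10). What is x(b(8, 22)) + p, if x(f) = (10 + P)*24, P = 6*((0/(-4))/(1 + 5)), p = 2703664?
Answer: 2703904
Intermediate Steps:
b(J, m) = (-26 + J)*(10 + m)
P = 0 (P = 6*((0*(-¼))/6) = 6*(0*(⅙)) = 6*0 = 0)
x(f) = 240 (x(f) = (10 + 0)*24 = 10*24 = 240)
x(b(8, 22)) + p = 240 + 2703664 = 2703904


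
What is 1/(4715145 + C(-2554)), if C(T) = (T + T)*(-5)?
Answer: 1/4740685 ≈ 2.1094e-7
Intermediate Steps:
C(T) = -10*T (C(T) = (2*T)*(-5) = -10*T)
1/(4715145 + C(-2554)) = 1/(4715145 - 10*(-2554)) = 1/(4715145 + 25540) = 1/4740685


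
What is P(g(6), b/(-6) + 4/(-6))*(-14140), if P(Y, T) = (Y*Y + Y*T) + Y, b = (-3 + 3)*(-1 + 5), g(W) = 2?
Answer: -197960/3 ≈ -65987.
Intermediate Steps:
b = 0 (b = 0*4 = 0)
P(Y, T) = Y + Y² + T*Y (P(Y, T) = (Y² + T*Y) + Y = Y + Y² + T*Y)
P(g(6), b/(-6) + 4/(-6))*(-14140) = (2*(1 + (0/(-6) + 4/(-6)) + 2))*(-14140) = (2*(1 + (0*(-⅙) + 4*(-⅙)) + 2))*(-14140) = (2*(1 + (0 - ⅔) + 2))*(-14140) = (2*(1 - ⅔ + 2))*(-14140) = (2*(7/3))*(-14140) = (14/3)*(-14140) = -197960/3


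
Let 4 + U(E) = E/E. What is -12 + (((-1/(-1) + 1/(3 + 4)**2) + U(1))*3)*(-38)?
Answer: 10470/49 ≈ 213.67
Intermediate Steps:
U(E) = -3 (U(E) = -4 + E/E = -4 + 1 = -3)
-12 + (((-1/(-1) + 1/(3 + 4)**2) + U(1))*3)*(-38) = -12 + (((-1/(-1) + 1/(3 + 4)**2) - 3)*3)*(-38) = -12 + (((-1*(-1) + 1/7**2) - 3)*3)*(-38) = -12 + (((1 + 1/49) - 3)*3)*(-38) = -12 + ((50/49 - 3)*3)*(-38) = -12 - 97/49*3*(-38) = -12 - 291/49*(-38) = -12 + 11058/49 = 10470/49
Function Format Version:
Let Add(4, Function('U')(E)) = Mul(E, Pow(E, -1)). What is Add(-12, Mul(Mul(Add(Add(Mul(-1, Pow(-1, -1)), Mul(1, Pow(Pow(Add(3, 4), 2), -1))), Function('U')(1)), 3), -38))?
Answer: Rational(10470, 49) ≈ 213.67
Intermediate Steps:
Function('U')(E) = -3 (Function('U')(E) = Add(-4, Mul(E, Pow(E, -1))) = Add(-4, 1) = -3)
Add(-12, Mul(Mul(Add(Add(Mul(-1, Pow(-1, -1)), Mul(1, Pow(Pow(Add(3, 4), 2), -1))), Function('U')(1)), 3), -38)) = Add(-12, Mul(Mul(Add(Add(Mul(-1, Pow(-1, -1)), Mul(1, Pow(Pow(Add(3, 4), 2), -1))), -3), 3), -38)) = Add(-12, Mul(Mul(Add(Add(Mul(-1, -1), Mul(1, Pow(Pow(7, 2), -1))), -3), 3), -38)) = Add(-12, Mul(Mul(Add(Add(1, Mul(1, Pow(49, -1))), -3), 3), -38)) = Add(-12, Mul(Mul(Add(Add(1, Mul(1, Rational(1, 49))), -3), 3), -38)) = Add(-12, Mul(Mul(Add(Add(1, Rational(1, 49)), -3), 3), -38)) = Add(-12, Mul(Mul(Add(Rational(50, 49), -3), 3), -38)) = Add(-12, Mul(Mul(Rational(-97, 49), 3), -38)) = Add(-12, Mul(Rational(-291, 49), -38)) = Add(-12, Rational(11058, 49)) = Rational(10470, 49)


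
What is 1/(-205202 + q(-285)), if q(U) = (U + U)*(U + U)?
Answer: 1/119698 ≈ 8.3544e-6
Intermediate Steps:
q(U) = 4*U**2 (q(U) = (2*U)*(2*U) = 4*U**2)
1/(-205202 + q(-285)) = 1/(-205202 + 4*(-285)**2) = 1/(-205202 + 4*81225) = 1/(-205202 + 324900) = 1/119698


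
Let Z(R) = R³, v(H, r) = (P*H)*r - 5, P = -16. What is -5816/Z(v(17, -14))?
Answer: -5816/55002062627 ≈ -1.0574e-7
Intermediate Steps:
v(H, r) = -5 - 16*H*r (v(H, r) = (-16*H)*r - 5 = -16*H*r - 5 = -5 - 16*H*r)
-5816/Z(v(17, -14)) = -5816/(-5 - 16*17*(-14))³ = -5816/(-5 + 3808)³ = -5816/(3803³) = -5816/55002062627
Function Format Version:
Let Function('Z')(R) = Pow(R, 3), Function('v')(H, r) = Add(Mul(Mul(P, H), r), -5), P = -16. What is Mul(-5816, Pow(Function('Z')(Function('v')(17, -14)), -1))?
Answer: Rational(-5816, 55002062627) ≈ -1.0574e-7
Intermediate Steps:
Function('v')(H, r) = Add(-5, Mul(-16, H, r)) (Function('v')(H, r) = Add(Mul(Mul(-16, H), r), -5) = Add(Mul(-16, H, r), -5) = Add(-5, Mul(-16, H, r)))
Mul(-5816, Pow(Function('Z')(Function('v')(17, -14)), -1)) = Mul(-5816, Pow(Pow(Add(-5, Mul(-16, 17, -14)), 3), -1)) = Mul(-5816, Pow(Pow(Add(-5, 3808), 3), -1)) = Mul(-5816, Pow(Pow(3803, 3), -1)) = Mul(-5816, Pow(55002062627, -1)) = Mul(-5816, Rational(1, 55002062627)) = Rational(-5816, 55002062627)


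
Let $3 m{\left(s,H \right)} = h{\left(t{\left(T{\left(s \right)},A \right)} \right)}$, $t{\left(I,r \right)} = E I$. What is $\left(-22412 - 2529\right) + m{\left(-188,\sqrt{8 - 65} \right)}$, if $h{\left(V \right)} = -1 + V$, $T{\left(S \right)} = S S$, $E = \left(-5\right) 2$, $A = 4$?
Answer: $- \frac{428264}{3} \approx -1.4275 \cdot 10^{5}$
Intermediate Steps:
$E = -10$
$T{\left(S \right)} = S^{2}$
$t{\left(I,r \right)} = - 10 I$
$m{\left(s,H \right)} = - \frac{1}{3} - \frac{10 s^{2}}{3}$ ($m{\left(s,H \right)} = \frac{-1 - 10 s^{2}}{3} = - \frac{1}{3} - \frac{10 s^{2}}{3}$)
$\left(-22412 - 2529\right) + m{\left(-188,\sqrt{8 - 65} \right)} = \left(-22412 - 2529\right) - \left(\frac{1}{3} + \frac{10 \left(-188\right)^{2}}{3}\right) = \left(-22412 - 2529\right) - \frac{353441}{3} = -24941 - \frac{353441}{3} = - \frac{428264}{3}$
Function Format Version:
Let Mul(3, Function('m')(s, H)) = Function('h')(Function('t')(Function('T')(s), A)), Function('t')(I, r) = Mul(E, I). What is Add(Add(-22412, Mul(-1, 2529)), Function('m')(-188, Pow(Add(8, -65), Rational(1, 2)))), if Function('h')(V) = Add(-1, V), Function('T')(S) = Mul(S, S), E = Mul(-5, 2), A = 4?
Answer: Rational(-428264, 3) ≈ -1.4275e+5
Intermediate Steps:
E = -10
Function('T')(S) = Pow(S, 2)
Function('t')(I, r) = Mul(-10, I)
Function('m')(s, H) = Add(Rational(-1, 3), Mul(Rational(-10, 3), Pow(s, 2))) (Function('m')(s, H) = Mul(Rational(1, 3), Add(-1, Mul(-10, Pow(s, 2)))) = Add(Rational(-1, 3), Mul(Rational(-10, 3), Pow(s, 2))))
Add(Add(-22412, Mul(-1, 2529)), Function('m')(-188, Pow(Add(8, -65), Rational(1, 2)))) = Add(Add(-22412, Mul(-1, 2529)), Add(Rational(-1, 3), Mul(Rational(-10, 3), Pow(-188, 2)))) = Add(Add(-22412, -2529), Add(Rational(-1, 3), Mul(Rational(-10, 3), 35344))) = Add(-24941, Add(Rational(-1, 3), Rational(-353440, 3))) = Add(-24941, Rational(-353441, 3)) = Rational(-428264, 3)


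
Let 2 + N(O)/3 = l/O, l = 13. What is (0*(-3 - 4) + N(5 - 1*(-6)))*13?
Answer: -351/11 ≈ -31.909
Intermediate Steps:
N(O) = -6 + 39/O (N(O) = -6 + 3*(13/O) = -6 + 39/O)
(0*(-3 - 4) + N(5 - 1*(-6)))*13 = (0*(-3 - 4) + (-6 + 39/(5 - 1*(-6))))*13 = (0*(-7) + (-6 + 39/(5 + 6)))*13 = (0 + (-6 + 39/11))*13 = (0 - 27/11)*13 = -27/11*13 = -351/11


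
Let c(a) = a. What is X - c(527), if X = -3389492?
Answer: -3390019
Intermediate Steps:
X - c(527) = -3389492 - 1*527 = -3389492 - 527 = -3390019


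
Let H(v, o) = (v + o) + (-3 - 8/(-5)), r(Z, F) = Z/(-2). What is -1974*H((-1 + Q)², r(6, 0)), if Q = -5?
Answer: -311892/5 ≈ -62378.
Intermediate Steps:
r(Z, F) = -Z/2 (r(Z, F) = Z*(-½) = -Z/2)
H(v, o) = -7/5 + o + v (H(v, o) = (o + v) + (-3 - 8*(-1)/5) = (o + v) + (-3 - 4*(-⅖)) = (o + v) + (-3 + 8/5) = (o + v) - 7/5 = -7/5 + o + v)
-1974*H((-1 + Q)², r(6, 0)) = -1974*(-7/5 - ½*6 + (-1 - 5)²) = -1974*(-7/5 - 3 + (-6)²) = -1974*(-7/5 - 3 + 36) = -1974*158/5 = -311892/5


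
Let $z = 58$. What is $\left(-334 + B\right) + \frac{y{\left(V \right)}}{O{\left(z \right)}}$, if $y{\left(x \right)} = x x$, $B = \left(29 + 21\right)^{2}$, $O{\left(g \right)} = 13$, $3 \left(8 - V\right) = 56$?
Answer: $\frac{254446}{117} \approx 2174.8$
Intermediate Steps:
$V = - \frac{32}{3}$ ($V = 8 - \frac{56}{3} = - \frac{32}{3} \approx -10.667$)
$B = 2500$ ($B = 50^{2} = 2500$)
$y{\left(x \right)} = x^{2}$
$\left(-334 + B\right) + \frac{y{\left(V \right)}}{O{\left(z \right)}} = \left(-334 + 2500\right) + \frac{\left(- \frac{32}{3}\right)^{2}}{13} = 2166 + \frac{1024}{9} \cdot \frac{1}{13} = 2166 + \frac{1024}{117} = \frac{254446}{117}$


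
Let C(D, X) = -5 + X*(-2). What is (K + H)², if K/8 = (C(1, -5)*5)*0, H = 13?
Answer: 169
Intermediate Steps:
C(D, X) = -5 - 2*X
K = 0 (K = 8*(((-5 - 2*(-5))*5)*0) = 8*(((-5 + 10)*5)*0) = 8*((5*5)*0) = 8*(25*0) = 8*0 = 0)
(K + H)² = (0 + 13)² = 13² = 169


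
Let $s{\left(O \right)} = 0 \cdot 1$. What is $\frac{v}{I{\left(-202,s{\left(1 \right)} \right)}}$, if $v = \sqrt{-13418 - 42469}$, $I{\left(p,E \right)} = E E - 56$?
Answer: $- \frac{i \sqrt{55887}}{56} \approx - 4.2215 i$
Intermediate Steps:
$s{\left(O \right)} = 0$
$I{\left(p,E \right)} = -56 + E^{2}$ ($I{\left(p,E \right)} = E^{2} - 56 = -56 + E^{2}$)
$v = i \sqrt{55887}$ ($v = \sqrt{-55887} = i \sqrt{55887} \approx 236.4 i$)
$\frac{v}{I{\left(-202,s{\left(1 \right)} \right)}} = \frac{i \sqrt{55887}}{-56 + 0^{2}} = \frac{i \sqrt{55887}}{-56 + 0} = \frac{i \sqrt{55887}}{-56} = i \sqrt{55887} \left(- \frac{1}{56}\right) = - \frac{i \sqrt{55887}}{56}$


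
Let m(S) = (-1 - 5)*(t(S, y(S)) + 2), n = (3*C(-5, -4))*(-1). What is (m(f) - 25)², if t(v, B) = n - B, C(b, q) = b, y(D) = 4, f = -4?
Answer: 10609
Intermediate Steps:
n = 15 (n = (3*(-5))*(-1) = -15*(-1) = 15)
t(v, B) = 15 - B
m(S) = -78 (m(S) = (-1 - 5)*((15 - 1*4) + 2) = -6*((15 - 4) + 2) = -6*(11 + 2) = -6*13 = -78)
(m(f) - 25)² = (-78 - 25)² = (-103)² = 10609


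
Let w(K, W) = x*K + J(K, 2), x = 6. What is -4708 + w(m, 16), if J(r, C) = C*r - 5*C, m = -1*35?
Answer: -4998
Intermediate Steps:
m = -35
J(r, C) = -5*C + C*r
w(K, W) = -10 + 8*K (w(K, W) = 6*K + 2*(-5 + K) = 6*K + (-10 + 2*K) = -10 + 8*K)
-4708 + w(m, 16) = -4708 + (-10 + 8*(-35)) = -4708 + (-10 - 280) = -4708 - 290 = -4998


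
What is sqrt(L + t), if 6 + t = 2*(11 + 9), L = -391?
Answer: I*sqrt(357) ≈ 18.894*I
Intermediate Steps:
t = 34 (t = -6 + 2*(11 + 9) = -6 + 2*20 = -6 + 40 = 34)
sqrt(L + t) = sqrt(-391 + 34) = sqrt(-357) = I*sqrt(357)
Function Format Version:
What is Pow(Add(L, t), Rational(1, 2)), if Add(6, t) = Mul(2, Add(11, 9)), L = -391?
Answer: Mul(I, Pow(357, Rational(1, 2))) ≈ Mul(18.894, I)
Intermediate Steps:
t = 34 (t = Add(-6, Mul(2, Add(11, 9))) = Add(-6, Mul(2, 20)) = Add(-6, 40) = 34)
Pow(Add(L, t), Rational(1, 2)) = Pow(Add(-391, 34), Rational(1, 2)) = Pow(-357, Rational(1, 2)) = Mul(I, Pow(357, Rational(1, 2)))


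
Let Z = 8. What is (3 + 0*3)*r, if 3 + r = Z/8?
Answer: -6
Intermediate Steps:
r = -2 (r = -3 + 8/8 = -3 + 8*(1/8) = -3 + 1 = -2)
(3 + 0*3)*r = (3 + 0*3)*(-2) = (3 + 0)*(-2) = 3*(-2) = -6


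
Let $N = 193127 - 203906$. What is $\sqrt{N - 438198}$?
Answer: $i \sqrt{448977} \approx 670.06 i$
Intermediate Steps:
$N = -10779$ ($N = 193127 - 203906 = -10779$)
$\sqrt{N - 438198} = \sqrt{-10779 - 438198} = \sqrt{-448977} = i \sqrt{448977}$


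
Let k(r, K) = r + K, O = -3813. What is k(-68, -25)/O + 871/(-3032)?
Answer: -32679/124312 ≈ -0.26288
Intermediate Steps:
k(r, K) = K + r
k(-68, -25)/O + 871/(-3032) = (-25 - 68)/(-3813) + 871/(-3032) = -93*(-1/3813) + 871*(-1/3032) = 1/41 - 871/3032 = -32679/124312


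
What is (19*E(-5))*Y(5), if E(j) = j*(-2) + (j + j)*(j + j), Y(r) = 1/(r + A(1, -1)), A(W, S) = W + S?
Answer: 418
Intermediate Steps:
A(W, S) = S + W
Y(r) = 1/r (Y(r) = 1/(r + (-1 + 1)) = 1/(r + 0) = 1/r)
E(j) = -2*j + 4*j² (E(j) = -2*j + (2*j)*(2*j) = -2*j + 4*j²)
(19*E(-5))*Y(5) = (19*(2*(-5)*(-1 + 2*(-5))))/5 = (19*(2*(-5)*(-1 - 10)))*(⅕) = (19*(2*(-5)*(-11)))*(⅕) = (19*110)*(⅕) = 2090*(⅕) = 418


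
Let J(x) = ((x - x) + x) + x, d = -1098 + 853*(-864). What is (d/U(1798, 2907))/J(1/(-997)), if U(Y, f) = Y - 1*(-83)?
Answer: 40881985/209 ≈ 1.9561e+5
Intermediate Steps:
U(Y, f) = 83 + Y (U(Y, f) = Y + 83 = 83 + Y)
d = -738090 (d = -1098 - 736992 = -738090)
J(x) = 2*x (J(x) = (0 + x) + x = x + x = 2*x)
(d/U(1798, 2907))/J(1/(-997)) = (-738090/(83 + 1798))/((2/(-997))) = (-738090/1881)/((2*(-1/997))) = (-738090*1/1881)/(-2/997) = -82010/209*(-997/2) = 40881985/209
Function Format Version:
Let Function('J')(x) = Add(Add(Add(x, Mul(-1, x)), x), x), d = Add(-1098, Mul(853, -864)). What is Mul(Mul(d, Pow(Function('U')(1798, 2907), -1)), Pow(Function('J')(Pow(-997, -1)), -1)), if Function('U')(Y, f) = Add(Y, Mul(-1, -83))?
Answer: Rational(40881985, 209) ≈ 1.9561e+5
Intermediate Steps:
Function('U')(Y, f) = Add(83, Y) (Function('U')(Y, f) = Add(Y, 83) = Add(83, Y))
d = -738090 (d = Add(-1098, -736992) = -738090)
Function('J')(x) = Mul(2, x) (Function('J')(x) = Add(Add(0, x), x) = Add(x, x) = Mul(2, x))
Mul(Mul(d, Pow(Function('U')(1798, 2907), -1)), Pow(Function('J')(Pow(-997, -1)), -1)) = Mul(Mul(-738090, Pow(Add(83, 1798), -1)), Pow(Mul(2, Pow(-997, -1)), -1)) = Mul(Mul(-738090, Pow(1881, -1)), Pow(Mul(2, Rational(-1, 997)), -1)) = Mul(Mul(-738090, Rational(1, 1881)), Pow(Rational(-2, 997), -1)) = Mul(Rational(-82010, 209), Rational(-997, 2)) = Rational(40881985, 209)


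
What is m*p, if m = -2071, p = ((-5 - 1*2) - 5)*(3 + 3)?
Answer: 149112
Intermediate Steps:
p = -72 (p = ((-5 - 2) - 5)*6 = (-7 - 5)*6 = -12*6 = -72)
m*p = -2071*(-72) = 149112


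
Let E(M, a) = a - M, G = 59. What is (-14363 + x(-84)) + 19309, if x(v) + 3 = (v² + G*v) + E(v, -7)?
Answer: 7120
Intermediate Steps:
x(v) = -10 + v² + 58*v (x(v) = -3 + ((v² + 59*v) + (-7 - v)) = -3 + (-7 + v² + 58*v) = -10 + v² + 58*v)
(-14363 + x(-84)) + 19309 = (-14363 + (-10 + (-84)² + 58*(-84))) + 19309 = (-14363 + (-10 + 7056 - 4872)) + 19309 = (-14363 + 2174) + 19309 = -12189 + 19309 = 7120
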